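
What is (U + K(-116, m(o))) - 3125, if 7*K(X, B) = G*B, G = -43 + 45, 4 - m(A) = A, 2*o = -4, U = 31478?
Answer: 198483/7 ≈ 28355.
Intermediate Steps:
o = -2 (o = (½)*(-4) = -2)
m(A) = 4 - A
G = 2
K(X, B) = 2*B/7 (K(X, B) = (2*B)/7 = 2*B/7)
(U + K(-116, m(o))) - 3125 = (31478 + 2*(4 - 1*(-2))/7) - 3125 = (31478 + 2*(4 + 2)/7) - 3125 = (31478 + (2/7)*6) - 3125 = (31478 + 12/7) - 3125 = 220358/7 - 3125 = 198483/7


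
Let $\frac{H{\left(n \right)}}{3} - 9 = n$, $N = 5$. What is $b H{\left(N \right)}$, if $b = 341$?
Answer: $14322$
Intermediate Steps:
$H{\left(n \right)} = 27 + 3 n$
$b H{\left(N \right)} = 341 \left(27 + 3 \cdot 5\right) = 341 \left(27 + 15\right) = 341 \cdot 42 = 14322$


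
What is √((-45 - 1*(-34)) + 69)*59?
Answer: 59*√58 ≈ 449.33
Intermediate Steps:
√((-45 - 1*(-34)) + 69)*59 = √((-45 + 34) + 69)*59 = √(-11 + 69)*59 = √58*59 = 59*√58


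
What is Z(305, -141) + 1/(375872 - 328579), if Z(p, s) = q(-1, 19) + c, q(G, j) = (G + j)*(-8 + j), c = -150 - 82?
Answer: -1607961/47293 ≈ -34.000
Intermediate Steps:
c = -232
q(G, j) = (-8 + j)*(G + j)
Z(p, s) = -34 (Z(p, s) = (19² - 8*(-1) - 8*19 - 1*19) - 232 = (361 + 8 - 152 - 19) - 232 = 198 - 232 = -34)
Z(305, -141) + 1/(375872 - 328579) = -34 + 1/(375872 - 328579) = -34 + 1/47293 = -1607961/47293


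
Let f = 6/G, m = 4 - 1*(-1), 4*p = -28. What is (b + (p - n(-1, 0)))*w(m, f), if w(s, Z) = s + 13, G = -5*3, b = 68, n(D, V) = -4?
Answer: 1170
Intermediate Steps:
p = -7 (p = (¼)*(-28) = -7)
m = 5 (m = 4 + 1 = 5)
G = -15
f = -⅖ (f = 6/(-15) = 6*(-1/15) = -⅖ ≈ -0.40000)
w(s, Z) = 13 + s
(b + (p - n(-1, 0)))*w(m, f) = (68 + (-7 - 1*(-4)))*(13 + 5) = (68 + (-7 + 4))*18 = (68 - 3)*18 = 65*18 = 1170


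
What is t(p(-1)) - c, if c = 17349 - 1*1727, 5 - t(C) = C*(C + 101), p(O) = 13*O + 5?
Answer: -14873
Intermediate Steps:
p(O) = 5 + 13*O
t(C) = 5 - C*(101 + C) (t(C) = 5 - C*(C + 101) = 5 - C*(101 + C))
c = 15622 (c = 17349 - 1727 = 15622)
t(p(-1)) - c = (5 - (5 + 13*(-1))**2 - 101*(5 + 13*(-1))) - 1*15622 = (5 - (5 - 13)**2 - 101*(5 - 13)) - 15622 = (5 - 1*(-8)**2 - 101*(-8)) - 15622 = (5 - 1*64 + 808) - 15622 = (5 - 64 + 808) - 15622 = 749 - 15622 = -14873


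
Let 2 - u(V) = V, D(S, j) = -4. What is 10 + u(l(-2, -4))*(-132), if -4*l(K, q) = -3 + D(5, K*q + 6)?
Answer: -23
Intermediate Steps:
l(K, q) = 7/4 (l(K, q) = -(-3 - 4)/4 = -1/4*(-7) = 7/4)
u(V) = 2 - V
10 + u(l(-2, -4))*(-132) = 10 + (2 - 1*7/4)*(-132) = 10 + (2 - 7/4)*(-132) = 10 + (1/4)*(-132) = 10 - 33 = -23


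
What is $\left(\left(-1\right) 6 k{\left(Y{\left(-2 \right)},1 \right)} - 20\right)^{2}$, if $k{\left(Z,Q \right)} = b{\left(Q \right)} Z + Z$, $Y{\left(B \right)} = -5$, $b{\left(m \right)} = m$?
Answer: $1600$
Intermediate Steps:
$k{\left(Z,Q \right)} = Z + Q Z$ ($k{\left(Z,Q \right)} = Q Z + Z = Z + Q Z$)
$\left(\left(-1\right) 6 k{\left(Y{\left(-2 \right)},1 \right)} - 20\right)^{2} = \left(\left(-1\right) 6 \left(- 5 \left(1 + 1\right)\right) - 20\right)^{2} = \left(- 6 \left(\left(-5\right) 2\right) - 20\right)^{2} = \left(\left(-6\right) \left(-10\right) - 20\right)^{2} = \left(60 - 20\right)^{2} = 40^{2} = 1600$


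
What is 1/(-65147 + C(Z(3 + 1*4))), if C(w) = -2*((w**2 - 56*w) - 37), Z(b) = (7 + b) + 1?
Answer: -1/63843 ≈ -1.5663e-5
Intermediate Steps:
Z(b) = 8 + b
C(w) = 74 - 2*w**2 + 112*w (C(w) = -2*(-37 + w**2 - 56*w) = 74 - 2*w**2 + 112*w)
1/(-65147 + C(Z(3 + 1*4))) = 1/(-65147 + (74 - 2*(8 + (3 + 1*4))**2 + 112*(8 + (3 + 1*4)))) = 1/(-65147 + (74 - 2*(8 + (3 + 4))**2 + 112*(8 + (3 + 4)))) = 1/(-65147 + (74 - 2*(8 + 7)**2 + 112*(8 + 7))) = 1/(-65147 + (74 - 2*15**2 + 112*15)) = 1/(-65147 + (74 - 2*225 + 1680)) = 1/(-65147 + (74 - 450 + 1680)) = 1/(-65147 + 1304) = 1/(-63843) = -1/63843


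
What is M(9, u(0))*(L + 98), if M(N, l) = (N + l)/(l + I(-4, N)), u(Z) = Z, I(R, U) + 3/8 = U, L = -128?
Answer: -720/23 ≈ -31.304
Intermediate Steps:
I(R, U) = -3/8 + U
M(N, l) = (N + l)/(-3/8 + N + l) (M(N, l) = (N + l)/(l + (-3/8 + N)) = (N + l)/(-3/8 + N + l))
M(9, u(0))*(L + 98) = (8*(9 + 0)/(-3 + 8*9 + 8*0))*(-128 + 98) = (8*9/(-3 + 72 + 0))*(-30) = (8*9/69)*(-30) = (8*(1/69)*9)*(-30) = (24/23)*(-30) = -720/23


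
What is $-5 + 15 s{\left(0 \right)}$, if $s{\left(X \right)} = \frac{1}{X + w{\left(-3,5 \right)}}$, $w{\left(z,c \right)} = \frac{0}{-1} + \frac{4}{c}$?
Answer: $\frac{55}{4} \approx 13.75$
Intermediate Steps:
$w{\left(z,c \right)} = \frac{4}{c}$ ($w{\left(z,c \right)} = 0 \left(-1\right) + \frac{4}{c} = 0 + \frac{4}{c} = \frac{4}{c}$)
$s{\left(X \right)} = \frac{1}{\frac{4}{5} + X}$ ($s{\left(X \right)} = \frac{1}{X + \frac{4}{5}} = \frac{1}{\frac{4}{5} + X}$)
$-5 + 15 s{\left(0 \right)} = -5 + 15 \frac{5}{4 + 5 \cdot 0} = -5 + 15 \frac{5}{4 + 0} = -5 + 15 \cdot \frac{5}{4} = -5 + \frac{75}{4} = \frac{55}{4}$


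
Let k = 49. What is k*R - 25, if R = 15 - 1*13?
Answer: 73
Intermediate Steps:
R = 2 (R = 15 - 13 = 2)
k*R - 25 = 49*2 - 25 = 98 - 25 = 73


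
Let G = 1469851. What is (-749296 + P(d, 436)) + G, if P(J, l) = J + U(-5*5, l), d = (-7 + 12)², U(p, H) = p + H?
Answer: 720991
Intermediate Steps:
U(p, H) = H + p
d = 25 (d = 5² = 25)
P(J, l) = -25 + J + l (P(J, l) = J + (l - 5*5) = J + (l - 25) = J + (-25 + l) = -25 + J + l)
(-749296 + P(d, 436)) + G = (-749296 + (-25 + 25 + 436)) + 1469851 = (-749296 + 436) + 1469851 = -748860 + 1469851 = 720991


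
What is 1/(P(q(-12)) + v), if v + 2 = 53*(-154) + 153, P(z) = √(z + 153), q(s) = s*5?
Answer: -8011/64176028 - √93/64176028 ≈ -0.00012498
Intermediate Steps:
q(s) = 5*s
P(z) = √(153 + z)
v = -8011 (v = -2 + (53*(-154) + 153) = -2 + (-8162 + 153) = -2 - 8009 = -8011)
1/(P(q(-12)) + v) = 1/(√(153 + 5*(-12)) - 8011) = 1/(√(153 - 60) - 8011) = 1/(√93 - 8011) = 1/(-8011 + √93)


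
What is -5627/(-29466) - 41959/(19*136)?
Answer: -610911863/38070072 ≈ -16.047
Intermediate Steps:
-5627/(-29466) - 41959/(19*136) = -5627*(-1/29466) - 41959/2584 = 5627/29466 - 41959*1/2584 = 5627/29466 - 41959/2584 = -610911863/38070072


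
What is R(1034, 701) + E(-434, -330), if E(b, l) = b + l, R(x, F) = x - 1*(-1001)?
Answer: 1271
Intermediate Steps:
R(x, F) = 1001 + x (R(x, F) = x + 1001 = 1001 + x)
R(1034, 701) + E(-434, -330) = (1001 + 1034) + (-434 - 330) = 2035 - 764 = 1271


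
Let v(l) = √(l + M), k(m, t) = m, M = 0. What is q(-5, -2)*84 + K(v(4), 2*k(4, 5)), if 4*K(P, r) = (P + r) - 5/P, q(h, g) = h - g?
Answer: -2001/8 ≈ -250.13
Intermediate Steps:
v(l) = √l (v(l) = √(l + 0) = √l)
K(P, r) = -5/(4*P) + P/4 + r/4 (K(P, r) = ((P + r) - 5/P)/4 = (P + r - 5/P)/4 = -5/(4*P) + P/4 + r/4)
q(-5, -2)*84 + K(v(4), 2*k(4, 5)) = (-5 - 1*(-2))*84 + (-5 + √4*(√4 + 2*4))/(4*(√4)) = (-5 + 2)*84 + (¼)*(-5 + 2*(2 + 8))/2 = -3*84 + (¼)*(½)*(-5 + 2*10) = -252 + (¼)*(½)*(-5 + 20) = -252 + (¼)*(½)*15 = -252 + 15/8 = -2001/8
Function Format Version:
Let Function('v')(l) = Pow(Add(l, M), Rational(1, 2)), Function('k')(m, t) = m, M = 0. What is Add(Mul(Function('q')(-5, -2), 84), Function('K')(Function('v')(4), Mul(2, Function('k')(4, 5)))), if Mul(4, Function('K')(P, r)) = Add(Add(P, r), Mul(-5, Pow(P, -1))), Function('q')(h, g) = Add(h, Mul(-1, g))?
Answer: Rational(-2001, 8) ≈ -250.13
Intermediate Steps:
Function('v')(l) = Pow(l, Rational(1, 2)) (Function('v')(l) = Pow(Add(l, 0), Rational(1, 2)) = Pow(l, Rational(1, 2)))
Function('K')(P, r) = Add(Mul(Rational(-5, 4), Pow(P, -1)), Mul(Rational(1, 4), P), Mul(Rational(1, 4), r)) (Function('K')(P, r) = Mul(Rational(1, 4), Add(Add(P, r), Mul(-5, Pow(P, -1)))) = Mul(Rational(1, 4), Add(P, r, Mul(-5, Pow(P, -1)))) = Add(Mul(Rational(-5, 4), Pow(P, -1)), Mul(Rational(1, 4), P), Mul(Rational(1, 4), r)))
Add(Mul(Function('q')(-5, -2), 84), Function('K')(Function('v')(4), Mul(2, Function('k')(4, 5)))) = Add(Mul(Add(-5, Mul(-1, -2)), 84), Mul(Rational(1, 4), Pow(Pow(4, Rational(1, 2)), -1), Add(-5, Mul(Pow(4, Rational(1, 2)), Add(Pow(4, Rational(1, 2)), Mul(2, 4)))))) = Add(Mul(Add(-5, 2), 84), Mul(Rational(1, 4), Pow(2, -1), Add(-5, Mul(2, Add(2, 8))))) = Add(Mul(-3, 84), Mul(Rational(1, 4), Rational(1, 2), Add(-5, Mul(2, 10)))) = Add(-252, Mul(Rational(1, 4), Rational(1, 2), Add(-5, 20))) = Add(-252, Mul(Rational(1, 4), Rational(1, 2), 15)) = Add(-252, Rational(15, 8)) = Rational(-2001, 8)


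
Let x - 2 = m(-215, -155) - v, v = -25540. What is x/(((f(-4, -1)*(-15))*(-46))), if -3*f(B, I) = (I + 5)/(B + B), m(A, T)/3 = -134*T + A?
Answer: 87207/115 ≈ 758.32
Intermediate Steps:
m(A, T) = -402*T + 3*A (m(A, T) = 3*(-134*T + A) = 3*(A - 134*T) = -402*T + 3*A)
f(B, I) = -(5 + I)/(6*B) (f(B, I) = -(I + 5)/(3*(B + B)) = -(5 + I)/(3*(2*B)) = -(5 + I)*1/(2*B)/3 = -(5 + I)/(6*B))
x = 87207 (x = 2 + ((-402*(-155) + 3*(-215)) - 1*(-25540)) = 2 + ((62310 - 645) + 25540) = 2 + (61665 + 25540) = 2 + 87205 = 87207)
x/(((f(-4, -1)*(-15))*(-46))) = 87207/(((((1/6)*(-5 - 1*(-1))/(-4))*(-15))*(-46))) = 87207/(((((1/6)*(-1/4)*(-5 + 1))*(-15))*(-46))) = 87207/(((((1/6)*(-1/4)*(-4))*(-15))*(-46))) = 87207/((((1/6)*(-15))*(-46))) = 87207/((-5/2*(-46))) = 87207/115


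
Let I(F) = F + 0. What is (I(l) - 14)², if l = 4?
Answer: 100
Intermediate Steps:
I(F) = F
(I(l) - 14)² = (4 - 14)² = (-10)² = 100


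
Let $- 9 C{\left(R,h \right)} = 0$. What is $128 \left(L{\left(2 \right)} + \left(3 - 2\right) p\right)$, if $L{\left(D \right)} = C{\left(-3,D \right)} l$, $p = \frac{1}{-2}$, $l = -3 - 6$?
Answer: $-64$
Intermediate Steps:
$C{\left(R,h \right)} = 0$ ($C{\left(R,h \right)} = \left(- \frac{1}{9}\right) 0 = 0$)
$l = -9$ ($l = -3 - 6 = -9$)
$p = - \frac{1}{2} \approx -0.5$
$L{\left(D \right)} = 0$ ($L{\left(D \right)} = 0 \left(-9\right) = 0$)
$128 \left(L{\left(2 \right)} + \left(3 - 2\right) p\right) = 128 \left(0 + \left(3 - 2\right) \left(- \frac{1}{2}\right)\right) = 128 \left(0 + 1 \left(- \frac{1}{2}\right)\right) = 128 \left(0 - \frac{1}{2}\right) = 128 \left(- \frac{1}{2}\right) = -64$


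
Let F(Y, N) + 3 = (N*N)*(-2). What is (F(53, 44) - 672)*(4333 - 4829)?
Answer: 2255312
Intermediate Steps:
F(Y, N) = -3 - 2*N² (F(Y, N) = -3 + (N*N)*(-2) = -3 + N²*(-2) = -3 - 2*N²)
(F(53, 44) - 672)*(4333 - 4829) = ((-3 - 2*44²) - 672)*(4333 - 4829) = ((-3 - 2*1936) - 672)*(-496) = ((-3 - 3872) - 672)*(-496) = (-3875 - 672)*(-496) = -4547*(-496) = 2255312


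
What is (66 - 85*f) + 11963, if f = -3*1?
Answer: 12284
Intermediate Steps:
f = -3
(66 - 85*f) + 11963 = (66 - 85*(-3)) + 11963 = (66 + 255) + 11963 = 321 + 11963 = 12284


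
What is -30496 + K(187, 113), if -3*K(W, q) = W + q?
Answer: -30596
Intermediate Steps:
K(W, q) = -W/3 - q/3 (K(W, q) = -(W + q)/3 = -W/3 - q/3)
-30496 + K(187, 113) = -30496 + (-⅓*187 - ⅓*113) = -30496 + (-187/3 - 113/3) = -30496 - 100 = -30596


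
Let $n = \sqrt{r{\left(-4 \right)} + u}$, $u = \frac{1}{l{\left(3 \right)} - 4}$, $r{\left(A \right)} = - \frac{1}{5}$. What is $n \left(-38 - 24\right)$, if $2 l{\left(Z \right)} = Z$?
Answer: $- \frac{62 i \sqrt{15}}{5} \approx - 48.025 i$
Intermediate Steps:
$l{\left(Z \right)} = \frac{Z}{2}$
$r{\left(A \right)} = - \frac{1}{5}$ ($r{\left(A \right)} = \left(-1\right) \frac{1}{5} = - \frac{1}{5}$)
$u = - \frac{2}{5}$ ($u = \frac{1}{\frac{1}{2} \cdot 3 - 4} = \frac{1}{\frac{3}{2} - 4} = \frac{1}{- \frac{5}{2}} = - \frac{2}{5} \approx -0.4$)
$n = \frac{i \sqrt{15}}{5}$ ($n = \sqrt{- \frac{1}{5} - \frac{2}{5}} = \sqrt{- \frac{3}{5}} = \frac{i \sqrt{15}}{5} \approx 0.7746 i$)
$n \left(-38 - 24\right) = \frac{i \sqrt{15}}{5} \left(-38 - 24\right) = \frac{i \sqrt{15}}{5} \left(-62\right) = - \frac{62 i \sqrt{15}}{5}$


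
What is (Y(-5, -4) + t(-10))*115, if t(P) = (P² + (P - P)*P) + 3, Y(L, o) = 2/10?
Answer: 11868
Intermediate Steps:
Y(L, o) = ⅕ (Y(L, o) = 2*(⅒) = ⅕)
t(P) = 3 + P² (t(P) = (P² + 0*P) + 3 = (P² + 0) + 3 = P² + 3 = 3 + P²)
(Y(-5, -4) + t(-10))*115 = (⅕ + (3 + (-10)²))*115 = (⅕ + (3 + 100))*115 = (⅕ + 103)*115 = (516/5)*115 = 11868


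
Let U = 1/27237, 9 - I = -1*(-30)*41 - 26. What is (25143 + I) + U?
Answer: 652271677/27237 ≈ 23948.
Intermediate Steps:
I = -1195 (I = 9 - (-1*(-30)*41 - 26) = 9 - (30*41 - 26) = 9 - (1230 - 26) = 9 - 1*1204 = 9 - 1204 = -1195)
U = 1/27237 ≈ 3.6715e-5
(25143 + I) + U = (25143 - 1195) + 1/27237 = 23948 + 1/27237 = 652271677/27237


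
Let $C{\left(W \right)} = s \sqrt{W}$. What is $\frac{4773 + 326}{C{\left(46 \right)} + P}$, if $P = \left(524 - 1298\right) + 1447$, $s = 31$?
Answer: $\frac{3431627}{408723} - \frac{158069 \sqrt{46}}{408723} \approx 5.773$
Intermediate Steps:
$P = 673$ ($P = -774 + 1447 = 673$)
$C{\left(W \right)} = 31 \sqrt{W}$
$\frac{4773 + 326}{C{\left(46 \right)} + P} = \frac{4773 + 326}{31 \sqrt{46} + 673} = \frac{5099}{673 + 31 \sqrt{46}}$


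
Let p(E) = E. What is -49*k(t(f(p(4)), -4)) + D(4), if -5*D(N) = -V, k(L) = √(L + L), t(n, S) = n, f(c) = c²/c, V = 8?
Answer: 8/5 - 98*√2 ≈ -136.99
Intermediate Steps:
f(c) = c
k(L) = √2*√L (k(L) = √(2*L) = √2*√L)
D(N) = 8/5 (D(N) = -(-1)*8/5 = -⅕*(-8) = 8/5)
-49*k(t(f(p(4)), -4)) + D(4) = -49*√2*√4 + 8/5 = -49*√2*2 + 8/5 = -98*√2 + 8/5 = 8/5 - 98*√2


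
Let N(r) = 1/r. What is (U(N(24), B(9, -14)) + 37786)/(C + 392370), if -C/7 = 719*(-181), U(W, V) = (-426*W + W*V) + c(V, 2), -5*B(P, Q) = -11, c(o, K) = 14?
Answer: 4533881/156401160 ≈ 0.028989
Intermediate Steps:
B(P, Q) = 11/5 (B(P, Q) = -⅕*(-11) = 11/5)
U(W, V) = 14 - 426*W + V*W (U(W, V) = (-426*W + W*V) + 14 = (-426*W + V*W) + 14 = 14 - 426*W + V*W)
C = 910973 (C = -5033*(-181) = -7*(-130139) = 910973)
(U(N(24), B(9, -14)) + 37786)/(C + 392370) = ((14 - 426/24 + (11/5)/24) + 37786)/(910973 + 392370) = ((14 - 426*1/24 + (11/5)*(1/24)) + 37786)/1303343 = ((14 - 71/4 + 11/120) + 37786)*(1/1303343) = (-439/120 + 37786)*(1/1303343) = (4533881/120)*(1/1303343) = 4533881/156401160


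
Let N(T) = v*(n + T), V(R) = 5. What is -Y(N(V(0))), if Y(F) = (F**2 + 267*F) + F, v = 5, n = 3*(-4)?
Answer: 8155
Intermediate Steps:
n = -12
N(T) = -60 + 5*T (N(T) = 5*(-12 + T) = -60 + 5*T)
Y(F) = F**2 + 268*F
-Y(N(V(0))) = -(-60 + 5*5)*(268 + (-60 + 5*5)) = -(-60 + 25)*(268 + (-60 + 25)) = -(-35)*(268 - 35) = -(-35)*233 = -1*(-8155) = 8155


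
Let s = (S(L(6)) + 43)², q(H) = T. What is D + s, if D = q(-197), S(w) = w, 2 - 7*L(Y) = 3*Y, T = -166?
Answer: 73091/49 ≈ 1491.7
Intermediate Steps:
L(Y) = 2/7 - 3*Y/7
q(H) = -166
s = 81225/49 (s = ((2/7 - 3/7*6) + 43)² = ((2/7 - 18/7) + 43)² = (-16/7 + 43)² = (285/7)² = 81225/49 ≈ 1657.7)
D = -166
D + s = -166 + 81225/49 = 73091/49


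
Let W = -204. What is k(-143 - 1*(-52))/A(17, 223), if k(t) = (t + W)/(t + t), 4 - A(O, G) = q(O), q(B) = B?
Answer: -295/2366 ≈ -0.12468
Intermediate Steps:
A(O, G) = 4 - O
k(t) = (-204 + t)/(2*t) (k(t) = (t - 204)/(t + t) = (-204 + t)/((2*t)) = (-204 + t)*(1/(2*t)) = (-204 + t)/(2*t))
k(-143 - 1*(-52))/A(17, 223) = ((-204 + (-143 - 1*(-52)))/(2*(-143 - 1*(-52))))/(4 - 1*17) = ((-204 + (-143 + 52))/(2*(-143 + 52)))/(4 - 17) = ((1/2)*(-204 - 91)/(-91))/(-13) = ((1/2)*(-1/91)*(-295))*(-1/13) = (295/182)*(-1/13) = -295/2366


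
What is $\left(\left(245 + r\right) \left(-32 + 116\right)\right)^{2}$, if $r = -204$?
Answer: $11861136$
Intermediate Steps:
$\left(\left(245 + r\right) \left(-32 + 116\right)\right)^{2} = \left(\left(245 - 204\right) \left(-32 + 116\right)\right)^{2} = \left(41 \cdot 84\right)^{2} = 3444^{2} = 11861136$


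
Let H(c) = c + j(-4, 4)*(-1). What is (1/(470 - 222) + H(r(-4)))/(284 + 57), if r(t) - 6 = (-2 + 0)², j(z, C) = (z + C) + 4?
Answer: 1489/84568 ≈ 0.017607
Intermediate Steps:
j(z, C) = 4 + C + z (j(z, C) = (C + z) + 4 = 4 + C + z)
r(t) = 10 (r(t) = 6 + (-2 + 0)² = 6 + (-2)² = 6 + 4 = 10)
H(c) = -4 + c (H(c) = c + (4 + 4 - 4)*(-1) = c + 4*(-1) = c - 4 = -4 + c)
(1/(470 - 222) + H(r(-4)))/(284 + 57) = (1/(470 - 222) + (-4 + 10))/(284 + 57) = (1/248 + 6)/341 = (1/248 + 6)*(1/341) = (1489/248)*(1/341) = 1489/84568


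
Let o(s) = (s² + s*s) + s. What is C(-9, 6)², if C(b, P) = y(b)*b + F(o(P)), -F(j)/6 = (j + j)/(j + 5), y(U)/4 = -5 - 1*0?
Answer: 196112016/6889 ≈ 28467.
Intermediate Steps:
o(s) = s + 2*s² (o(s) = (s² + s²) + s = 2*s² + s = s + 2*s²)
y(U) = -20 (y(U) = 4*(-5 - 1*0) = 4*(-5 + 0) = 4*(-5) = -20)
F(j) = -12*j/(5 + j) (F(j) = -6*(j + j)/(j + 5) = -6*2*j/(5 + j) = -12*j/(5 + j))
C(b, P) = -20*b - 12*P*(1 + 2*P)/(5 + P*(1 + 2*P))
C(-9, 6)² = (4*(-5*(-9)*(5 + 6*(1 + 2*6)) - 3*6*(1 + 2*6))/(5 + 6*(1 + 2*6)))² = (4*(-5*(-9)*(5 + 6*(1 + 12)) - 3*6*(1 + 12))/(5 + 6*(1 + 12)))² = (4*(-5*(-9)*(5 + 6*13) - 3*6*13)/(5 + 6*13))² = (4*(-5*(-9)*(5 + 78) - 234)/(5 + 78))² = (4*(-5*(-9)*83 - 234)/83)² = (4*(1/83)*(3735 - 234))² = (4*(1/83)*3501)² = (14004/83)² = 196112016/6889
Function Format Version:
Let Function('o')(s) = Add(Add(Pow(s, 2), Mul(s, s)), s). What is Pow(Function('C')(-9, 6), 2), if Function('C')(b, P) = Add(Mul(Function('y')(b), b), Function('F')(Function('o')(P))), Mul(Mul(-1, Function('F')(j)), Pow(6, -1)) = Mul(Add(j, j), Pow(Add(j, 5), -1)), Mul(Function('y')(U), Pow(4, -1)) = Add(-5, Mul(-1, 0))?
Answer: Rational(196112016, 6889) ≈ 28467.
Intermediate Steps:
Function('o')(s) = Add(s, Mul(2, Pow(s, 2))) (Function('o')(s) = Add(Add(Pow(s, 2), Pow(s, 2)), s) = Add(Mul(2, Pow(s, 2)), s) = Add(s, Mul(2, Pow(s, 2))))
Function('y')(U) = -20 (Function('y')(U) = Mul(4, Add(-5, Mul(-1, 0))) = Mul(4, Add(-5, 0)) = Mul(4, -5) = -20)
Function('F')(j) = Mul(-12, j, Pow(Add(5, j), -1)) (Function('F')(j) = Mul(-6, Mul(Add(j, j), Pow(Add(j, 5), -1))) = Mul(-6, Mul(Mul(2, j), Pow(Add(5, j), -1))) = Mul(-6, Mul(2, j, Pow(Add(5, j), -1))) = Mul(-12, j, Pow(Add(5, j), -1)))
Function('C')(b, P) = Add(Mul(-20, b), Mul(-12, P, Pow(Add(5, Mul(P, Add(1, Mul(2, P)))), -1), Add(1, Mul(2, P)))) (Function('C')(b, P) = Add(Mul(-20, b), Mul(-12, Mul(P, Add(1, Mul(2, P))), Pow(Add(5, Mul(P, Add(1, Mul(2, P)))), -1))) = Add(Mul(-20, b), Mul(-12, P, Pow(Add(5, Mul(P, Add(1, Mul(2, P)))), -1), Add(1, Mul(2, P)))))
Pow(Function('C')(-9, 6), 2) = Pow(Mul(4, Pow(Add(5, Mul(6, Add(1, Mul(2, 6)))), -1), Add(Mul(-5, -9, Add(5, Mul(6, Add(1, Mul(2, 6))))), Mul(-3, 6, Add(1, Mul(2, 6))))), 2) = Pow(Mul(4, Pow(Add(5, Mul(6, Add(1, 12))), -1), Add(Mul(-5, -9, Add(5, Mul(6, Add(1, 12)))), Mul(-3, 6, Add(1, 12)))), 2) = Pow(Mul(4, Pow(Add(5, Mul(6, 13)), -1), Add(Mul(-5, -9, Add(5, Mul(6, 13))), Mul(-3, 6, 13))), 2) = Pow(Mul(4, Pow(Add(5, 78), -1), Add(Mul(-5, -9, Add(5, 78)), -234)), 2) = Pow(Mul(4, Pow(83, -1), Add(Mul(-5, -9, 83), -234)), 2) = Pow(Mul(4, Rational(1, 83), Add(3735, -234)), 2) = Pow(Mul(4, Rational(1, 83), 3501), 2) = Pow(Rational(14004, 83), 2) = Rational(196112016, 6889)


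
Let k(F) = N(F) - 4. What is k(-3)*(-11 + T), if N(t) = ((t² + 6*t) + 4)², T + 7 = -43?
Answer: -1281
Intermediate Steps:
T = -50 (T = -7 - 43 = -50)
N(t) = (4 + t² + 6*t)²
k(F) = -4 + (4 + F² + 6*F)² (k(F) = (4 + F² + 6*F)² - 4 = -4 + (4 + F² + 6*F)²)
k(-3)*(-11 + T) = (-4 + (4 + (-3)² + 6*(-3))²)*(-11 - 50) = (-4 + (4 + 9 - 18)²)*(-61) = (-4 + (-5)²)*(-61) = (-4 + 25)*(-61) = 21*(-61) = -1281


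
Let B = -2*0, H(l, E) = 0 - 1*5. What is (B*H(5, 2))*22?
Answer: 0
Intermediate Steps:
H(l, E) = -5 (H(l, E) = 0 - 5 = -5)
B = 0
(B*H(5, 2))*22 = (0*(-5))*22 = 0*22 = 0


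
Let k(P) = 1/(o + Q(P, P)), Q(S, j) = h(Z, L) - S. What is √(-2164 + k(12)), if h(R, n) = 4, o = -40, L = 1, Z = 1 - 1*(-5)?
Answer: I*√311619/12 ≈ 46.519*I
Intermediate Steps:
Z = 6 (Z = 1 + 5 = 6)
Q(S, j) = 4 - S
k(P) = 1/(-36 - P) (k(P) = 1/(-40 + (4 - P)) = 1/(-36 - P))
√(-2164 + k(12)) = √(-2164 - 1/(36 + 12)) = √(-2164 - 1/48) = √(-103873/48) = I*√311619/12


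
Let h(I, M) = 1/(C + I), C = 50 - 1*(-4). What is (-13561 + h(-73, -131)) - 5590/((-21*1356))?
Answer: -3668509975/270522 ≈ -13561.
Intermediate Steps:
C = 54 (C = 50 + 4 = 54)
h(I, M) = 1/(54 + I)
(-13561 + h(-73, -131)) - 5590/((-21*1356)) = (-13561 + 1/(54 - 73)) - 5590/((-21*1356)) = (-13561 + 1/(-19)) - 5590/(-28476) = (-13561 - 1/19) - 5590*(-1/28476) = -257660/19 + 2795/14238 = -3668509975/270522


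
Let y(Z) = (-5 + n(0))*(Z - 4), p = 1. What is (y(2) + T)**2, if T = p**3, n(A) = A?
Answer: 121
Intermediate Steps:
T = 1 (T = 1**3 = 1)
y(Z) = 20 - 5*Z (y(Z) = (-5 + 0)*(Z - 4) = -5*(-4 + Z) = 20 - 5*Z)
(y(2) + T)**2 = ((20 - 5*2) + 1)**2 = ((20 - 10) + 1)**2 = (10 + 1)**2 = 11**2 = 121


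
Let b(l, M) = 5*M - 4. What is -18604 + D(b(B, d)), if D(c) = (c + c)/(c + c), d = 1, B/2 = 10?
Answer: -18603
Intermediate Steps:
B = 20 (B = 2*10 = 20)
b(l, M) = -4 + 5*M
D(c) = 1 (D(c) = (2*c)/((2*c)) = (2*c)*(1/(2*c)) = 1)
-18604 + D(b(B, d)) = -18604 + 1 = -18603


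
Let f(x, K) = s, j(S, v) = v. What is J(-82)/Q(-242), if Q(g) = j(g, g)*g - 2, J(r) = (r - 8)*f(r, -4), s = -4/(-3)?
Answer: -60/29281 ≈ -0.0020491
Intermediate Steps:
s = 4/3 (s = -4*(-⅓) = 4/3 ≈ 1.3333)
f(x, K) = 4/3
J(r) = -32/3 + 4*r/3 (J(r) = (r - 8)*(4/3) = (-8 + r)*(4/3) = -32/3 + 4*r/3)
Q(g) = -2 + g² (Q(g) = g*g - 2 = g² - 2 = -2 + g²)
J(-82)/Q(-242) = (-32/3 + (4/3)*(-82))/(-2 + (-242)²) = (-32/3 - 328/3)/(-2 + 58564) = -120/58562 = -120*1/58562 = -60/29281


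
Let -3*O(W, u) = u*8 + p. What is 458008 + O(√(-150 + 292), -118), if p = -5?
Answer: 1374973/3 ≈ 4.5832e+5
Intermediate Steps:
O(W, u) = 5/3 - 8*u/3 (O(W, u) = -(u*8 - 5)/3 = -(8*u - 5)/3 = -(-5 + 8*u)/3 = 5/3 - 8*u/3)
458008 + O(√(-150 + 292), -118) = 458008 + (5/3 - 8/3*(-118)) = 458008 + (5/3 + 944/3) = 458008 + 949/3 = 1374973/3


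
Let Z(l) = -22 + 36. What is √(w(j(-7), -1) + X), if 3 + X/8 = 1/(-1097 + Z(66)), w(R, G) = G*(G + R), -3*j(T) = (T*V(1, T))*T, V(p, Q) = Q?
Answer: 2*I*√12395/19 ≈ 11.719*I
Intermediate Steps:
Z(l) = 14
j(T) = -T³/3 (j(T) = -T*T*T/3 = -T²*T/3 = -T³/3)
X = -26000/1083 (X = -24 + 8/(-1097 + 14) = -24 + 8/(-1083) = -24 + 8*(-1/1083) = -24 - 8/1083 = -26000/1083 ≈ -24.007)
√(w(j(-7), -1) + X) = √(-(-1 - ⅓*(-7)³) - 26000/1083) = √(-(-1 - ⅓*(-343)) - 26000/1083) = √(-(-1 + 343/3) - 26000/1083) = √(-1*340/3 - 26000/1083) = √(-340/3 - 26000/1083) = √(-49580/361) = 2*I*√12395/19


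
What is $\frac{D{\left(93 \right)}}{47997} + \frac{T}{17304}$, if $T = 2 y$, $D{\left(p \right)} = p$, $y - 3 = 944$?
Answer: $\frac{5139755}{46141116} \approx 0.11139$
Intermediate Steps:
$y = 947$ ($y = 3 + 944 = 947$)
$T = 1894$ ($T = 2 \cdot 947 = 1894$)
$\frac{D{\left(93 \right)}}{47997} + \frac{T}{17304} = \frac{93}{47997} + \frac{1894}{17304} = 93 \cdot \frac{1}{47997} + 1894 \cdot \frac{1}{17304} = \frac{31}{15999} + \frac{947}{8652} = \frac{5139755}{46141116}$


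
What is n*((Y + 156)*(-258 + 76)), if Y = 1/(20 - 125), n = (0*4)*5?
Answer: 0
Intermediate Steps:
n = 0 (n = 0*5 = 0)
Y = -1/105 (Y = 1/(-105) = -1/105 ≈ -0.0095238)
n*((Y + 156)*(-258 + 76)) = 0*((-1/105 + 156)*(-258 + 76)) = 0*((16379/105)*(-182)) = 0*(-425854/15) = 0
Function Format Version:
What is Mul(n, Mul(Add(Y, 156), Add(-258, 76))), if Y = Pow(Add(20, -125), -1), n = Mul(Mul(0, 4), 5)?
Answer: 0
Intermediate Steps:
n = 0 (n = Mul(0, 5) = 0)
Y = Rational(-1, 105) (Y = Pow(-105, -1) = Rational(-1, 105) ≈ -0.0095238)
Mul(n, Mul(Add(Y, 156), Add(-258, 76))) = Mul(0, Mul(Add(Rational(-1, 105), 156), Add(-258, 76))) = Mul(0, Mul(Rational(16379, 105), -182)) = Mul(0, Rational(-425854, 15)) = 0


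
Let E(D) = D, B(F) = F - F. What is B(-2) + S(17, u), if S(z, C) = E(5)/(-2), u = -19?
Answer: -5/2 ≈ -2.5000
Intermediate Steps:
B(F) = 0
S(z, C) = -5/2 (S(z, C) = 5/(-2) = -½*5 = -5/2)
B(-2) + S(17, u) = 0 - 5/2 = -5/2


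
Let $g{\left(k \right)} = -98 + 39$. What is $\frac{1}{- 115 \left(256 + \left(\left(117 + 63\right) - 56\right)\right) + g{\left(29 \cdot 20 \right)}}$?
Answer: $- \frac{1}{43759} \approx -2.2852 \cdot 10^{-5}$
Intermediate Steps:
$g{\left(k \right)} = -59$
$\frac{1}{- 115 \left(256 + \left(\left(117 + 63\right) - 56\right)\right) + g{\left(29 \cdot 20 \right)}} = \frac{1}{- 115 \left(256 + \left(\left(117 + 63\right) - 56\right)\right) - 59} = \frac{1}{- 115 \left(256 + \left(180 - 56\right)\right) - 59} = \frac{1}{- 115 \left(256 + 124\right) - 59} = \frac{1}{\left(-115\right) 380 - 59} = \frac{1}{-43700 - 59} = \frac{1}{-43759} = - \frac{1}{43759}$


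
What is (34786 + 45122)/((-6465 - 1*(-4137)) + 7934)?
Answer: 39954/2803 ≈ 14.254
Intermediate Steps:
(34786 + 45122)/((-6465 - 1*(-4137)) + 7934) = 79908/((-6465 + 4137) + 7934) = 79908/(-2328 + 7934) = 79908/5606 = 79908*(1/5606) = 39954/2803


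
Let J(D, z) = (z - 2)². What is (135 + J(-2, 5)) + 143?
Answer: 287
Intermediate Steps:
J(D, z) = (-2 + z)²
(135 + J(-2, 5)) + 143 = (135 + (-2 + 5)²) + 143 = (135 + 3²) + 143 = (135 + 9) + 143 = 144 + 143 = 287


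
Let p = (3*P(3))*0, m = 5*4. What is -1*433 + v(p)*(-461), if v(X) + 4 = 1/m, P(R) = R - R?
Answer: 27759/20 ≈ 1387.9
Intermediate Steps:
m = 20
P(R) = 0
p = 0 (p = (3*0)*0 = 0*0 = 0)
v(X) = -79/20 (v(X) = -4 + 1/20 = -79/20)
-1*433 + v(p)*(-461) = -1*433 - 79/20*(-461) = -433 + 36419/20 = 27759/20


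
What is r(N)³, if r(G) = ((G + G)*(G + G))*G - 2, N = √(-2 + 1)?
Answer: 88 + 16*I ≈ 88.0 + 16.0*I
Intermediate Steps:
N = I (N = √(-1) = I ≈ 1.0*I)
r(G) = -2 + 4*G³ (r(G) = ((2*G)*(2*G))*G - 2 = (4*G²)*G - 2 = 4*G³ - 2 = -2 + 4*G³)
r(N)³ = (-2 + 4*I³)³ = (-2 + 4*(-I))³ = (-2 - 4*I)³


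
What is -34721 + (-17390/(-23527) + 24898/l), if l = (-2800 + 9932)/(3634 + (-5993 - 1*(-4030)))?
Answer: -2423520297549/83897282 ≈ -28887.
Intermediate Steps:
l = 7132/1671 (l = 7132/(3634 + (-5993 + 4030)) = 7132/(3634 - 1963) = 7132/1671 ≈ 4.2681)
-34721 + (-17390/(-23527) + 24898/l) = -34721 + (-17390/(-23527) + 24898/(7132/1671)) = -34721 + (-17390*(-1/23527) + 24898*(1671/7132)) = -34721 + (17390/23527 + 20802279/3566) = -34721 + 489477230773/83897282 = -2423520297549/83897282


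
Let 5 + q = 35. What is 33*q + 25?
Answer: 1015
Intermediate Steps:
q = 30 (q = -5 + 35 = 30)
33*q + 25 = 33*30 + 25 = 990 + 25 = 1015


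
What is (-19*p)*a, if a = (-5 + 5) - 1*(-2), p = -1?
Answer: 38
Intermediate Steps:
a = 2 (a = 0 + 2 = 2)
(-19*p)*a = -19*(-1)*2 = 19*2 = 38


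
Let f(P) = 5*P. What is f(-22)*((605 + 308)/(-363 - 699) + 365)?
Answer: -21269435/531 ≈ -40055.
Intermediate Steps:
f(-22)*((605 + 308)/(-363 - 699) + 365) = (5*(-22))*((605 + 308)/(-363 - 699) + 365) = -110*(913/(-1062) + 365) = -110*(913*(-1/1062) + 365) = -110*(-913/1062 + 365) = -110*386717/1062 = -21269435/531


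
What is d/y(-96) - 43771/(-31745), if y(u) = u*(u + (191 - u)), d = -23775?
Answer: 74158211/27717920 ≈ 2.6755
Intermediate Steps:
y(u) = 191*u (y(u) = u*191 = 191*u)
d/y(-96) - 43771/(-31745) = -23775/(191*(-96)) - 43771/(-31745) = -23775/(-18336) - 43771*(-1/31745) = -23775*(-1/18336) + 6253/4535 = 7925/6112 + 6253/4535 = 74158211/27717920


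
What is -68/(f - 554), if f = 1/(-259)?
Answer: 17612/143487 ≈ 0.12274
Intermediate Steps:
f = -1/259 ≈ -0.0038610
-68/(f - 554) = -68/(-1/259 - 554) = -68/(-143487/259) = -259/143487*(-68) = 17612/143487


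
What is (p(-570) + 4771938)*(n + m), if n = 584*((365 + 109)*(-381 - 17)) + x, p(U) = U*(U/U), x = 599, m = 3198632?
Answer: -510410111288616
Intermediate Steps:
p(U) = U (p(U) = U*1 = U)
n = -110172169 (n = 584*((365 + 109)*(-381 - 17)) + 599 = 584*(474*(-398)) + 599 = 584*(-188652) + 599 = -110172768 + 599 = -110172169)
(p(-570) + 4771938)*(n + m) = (-570 + 4771938)*(-110172169 + 3198632) = 4771368*(-106973537) = -510410111288616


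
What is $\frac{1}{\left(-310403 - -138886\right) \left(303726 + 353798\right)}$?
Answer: $- \frac{1}{112776543908} \approx -8.8671 \cdot 10^{-12}$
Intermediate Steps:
$\frac{1}{\left(-310403 - -138886\right) \left(303726 + 353798\right)} = \frac{1}{\left(-310403 + 138886\right) 657524} = \frac{1}{\left(-171517\right) 657524} = \frac{1}{-112776543908} = - \frac{1}{112776543908}$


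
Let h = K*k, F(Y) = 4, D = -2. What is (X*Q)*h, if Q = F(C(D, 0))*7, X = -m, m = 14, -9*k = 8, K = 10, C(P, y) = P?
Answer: 31360/9 ≈ 3484.4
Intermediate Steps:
k = -8/9 (k = -⅑*8 = -8/9 ≈ -0.88889)
X = -14 (X = -1*14 = -14)
Q = 28 (Q = 4*7 = 28)
h = -80/9 (h = 10*(-8/9) = -80/9 ≈ -8.8889)
(X*Q)*h = -14*28*(-80/9) = -392*(-80/9) = 31360/9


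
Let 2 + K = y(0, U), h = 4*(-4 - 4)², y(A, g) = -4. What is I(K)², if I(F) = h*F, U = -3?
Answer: 2359296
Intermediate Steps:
h = 256 (h = 4*(-8)² = 4*64 = 256)
K = -6 (K = -2 - 4 = -6)
I(F) = 256*F
I(K)² = (256*(-6))² = (-1536)² = 2359296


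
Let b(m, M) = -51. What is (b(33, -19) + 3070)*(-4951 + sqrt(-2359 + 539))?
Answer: -14947069 + 6038*I*sqrt(455) ≈ -1.4947e+7 + 1.288e+5*I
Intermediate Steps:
(b(33, -19) + 3070)*(-4951 + sqrt(-2359 + 539)) = (-51 + 3070)*(-4951 + sqrt(-2359 + 539)) = 3019*(-4951 + sqrt(-1820)) = 3019*(-4951 + 2*I*sqrt(455)) = -14947069 + 6038*I*sqrt(455)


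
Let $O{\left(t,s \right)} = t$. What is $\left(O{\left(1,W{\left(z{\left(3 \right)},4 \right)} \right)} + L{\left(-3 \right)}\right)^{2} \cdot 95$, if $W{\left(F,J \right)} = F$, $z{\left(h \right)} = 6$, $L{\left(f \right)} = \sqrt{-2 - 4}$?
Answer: $-475 + 190 i \sqrt{6} \approx -475.0 + 465.4 i$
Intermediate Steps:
$L{\left(f \right)} = i \sqrt{6}$ ($L{\left(f \right)} = \sqrt{-6} = i \sqrt{6}$)
$\left(O{\left(1,W{\left(z{\left(3 \right)},4 \right)} \right)} + L{\left(-3 \right)}\right)^{2} \cdot 95 = \left(1 + i \sqrt{6}\right)^{2} \cdot 95 = 95 \left(1 + i \sqrt{6}\right)^{2}$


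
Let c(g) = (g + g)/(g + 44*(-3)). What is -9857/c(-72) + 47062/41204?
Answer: -1725987083/123612 ≈ -13963.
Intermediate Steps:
c(g) = 2*g/(-132 + g) (c(g) = (2*g)/(g - 132) = (2*g)/(-132 + g) = 2*g/(-132 + g))
-9857/c(-72) + 47062/41204 = -9857/(2*(-72)/(-132 - 72)) + 47062/41204 = -9857/(2*(-72)/(-204)) + 47062*(1/41204) = -9857/(2*(-72)*(-1/204)) + 23531/20602 = -9857/12/17 + 23531/20602 = -9857*17/12 + 23531/20602 = -167569/12 + 23531/20602 = -1725987083/123612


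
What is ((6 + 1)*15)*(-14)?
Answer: -1470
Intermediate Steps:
((6 + 1)*15)*(-14) = (7*15)*(-14) = 105*(-14) = -1470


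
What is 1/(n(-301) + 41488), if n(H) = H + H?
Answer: 1/40886 ≈ 2.4458e-5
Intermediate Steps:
n(H) = 2*H
1/(n(-301) + 41488) = 1/(2*(-301) + 41488) = 1/(-602 + 41488) = 1/40886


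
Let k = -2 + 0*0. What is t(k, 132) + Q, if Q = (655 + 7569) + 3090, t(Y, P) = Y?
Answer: 11312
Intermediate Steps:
k = -2 (k = -2 + 0 = -2)
Q = 11314 (Q = 8224 + 3090 = 11314)
t(k, 132) + Q = -2 + 11314 = 11312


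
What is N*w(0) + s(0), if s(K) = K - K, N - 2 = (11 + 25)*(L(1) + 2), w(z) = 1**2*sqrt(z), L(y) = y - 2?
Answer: 0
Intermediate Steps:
L(y) = -2 + y
w(z) = sqrt(z) (w(z) = 1*sqrt(z) = sqrt(z))
N = 38 (N = 2 + (11 + 25)*((-2 + 1) + 2) = 2 + 36*(-1 + 2) = 2 + 36*1 = 2 + 36 = 38)
s(K) = 0
N*w(0) + s(0) = 38*sqrt(0) + 0 = 38*0 + 0 = 0 + 0 = 0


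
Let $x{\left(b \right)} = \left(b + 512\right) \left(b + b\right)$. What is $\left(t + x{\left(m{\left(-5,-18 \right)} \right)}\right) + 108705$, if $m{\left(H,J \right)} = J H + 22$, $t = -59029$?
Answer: $189452$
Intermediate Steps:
$m{\left(H,J \right)} = 22 + H J$ ($m{\left(H,J \right)} = H J + 22 = 22 + H J$)
$x{\left(b \right)} = 2 b \left(512 + b\right)$ ($x{\left(b \right)} = \left(512 + b\right) 2 b = 2 b \left(512 + b\right)$)
$\left(t + x{\left(m{\left(-5,-18 \right)} \right)}\right) + 108705 = \left(-59029 + 2 \left(22 - -90\right) \left(512 + \left(22 - -90\right)\right)\right) + 108705 = \left(-59029 + 2 \left(22 + 90\right) \left(512 + \left(22 + 90\right)\right)\right) + 108705 = \left(-59029 + 2 \cdot 112 \left(512 + 112\right)\right) + 108705 = \left(-59029 + 2 \cdot 112 \cdot 624\right) + 108705 = \left(-59029 + 139776\right) + 108705 = 80747 + 108705 = 189452$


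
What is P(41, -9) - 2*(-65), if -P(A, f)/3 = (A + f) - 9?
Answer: 61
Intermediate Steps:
P(A, f) = 27 - 3*A - 3*f (P(A, f) = -3*((A + f) - 9) = -3*(-9 + A + f) = 27 - 3*A - 3*f)
P(41, -9) - 2*(-65) = (27 - 3*41 - 3*(-9)) - 2*(-65) = (27 - 123 + 27) - 1*(-130) = -69 + 130 = 61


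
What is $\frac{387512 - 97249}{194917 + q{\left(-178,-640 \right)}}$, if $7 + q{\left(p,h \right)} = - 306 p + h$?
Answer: $\frac{290263}{248738} \approx 1.1669$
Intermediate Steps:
$q{\left(p,h \right)} = -7 + h - 306 p$ ($q{\left(p,h \right)} = -7 + \left(- 306 p + h\right) = -7 + \left(h - 306 p\right) = -7 + h - 306 p$)
$\frac{387512 - 97249}{194917 + q{\left(-178,-640 \right)}} = \frac{387512 - 97249}{194917 - -53821} = \frac{290263}{194917 - -53821} = \frac{290263}{194917 + 53821} = \frac{290263}{248738}$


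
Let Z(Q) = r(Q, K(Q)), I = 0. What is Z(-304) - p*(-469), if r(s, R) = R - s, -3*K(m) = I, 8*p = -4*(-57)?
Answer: 27341/2 ≈ 13671.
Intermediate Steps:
p = 57/2 (p = (-4*(-57))/8 = (1/8)*228 = 57/2 ≈ 28.500)
K(m) = 0 (K(m) = -1/3*0 = 0)
Z(Q) = -Q (Z(Q) = 0 - Q = -Q)
Z(-304) - p*(-469) = -1*(-304) - 57*(-469)/2 = 304 - 1*(-26733/2) = 304 + 26733/2 = 27341/2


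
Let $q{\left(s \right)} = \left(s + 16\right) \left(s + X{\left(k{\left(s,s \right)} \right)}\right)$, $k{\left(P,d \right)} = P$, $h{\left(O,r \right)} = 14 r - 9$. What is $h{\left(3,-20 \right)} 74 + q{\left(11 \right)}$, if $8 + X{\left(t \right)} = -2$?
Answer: $-21359$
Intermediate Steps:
$h{\left(O,r \right)} = -9 + 14 r$
$X{\left(t \right)} = -10$ ($X{\left(t \right)} = -8 - 2 = -10$)
$q{\left(s \right)} = \left(-10 + s\right) \left(16 + s\right)$ ($q{\left(s \right)} = \left(s + 16\right) \left(s - 10\right) = \left(16 + s\right) \left(-10 + s\right) = \left(-10 + s\right) \left(16 + s\right)$)
$h{\left(3,-20 \right)} 74 + q{\left(11 \right)} = \left(-9 + 14 \left(-20\right)\right) 74 + \left(-160 + 11^{2} + 6 \cdot 11\right) = \left(-9 - 280\right) 74 + \left(-160 + 121 + 66\right) = \left(-289\right) 74 + 27 = -21386 + 27 = -21359$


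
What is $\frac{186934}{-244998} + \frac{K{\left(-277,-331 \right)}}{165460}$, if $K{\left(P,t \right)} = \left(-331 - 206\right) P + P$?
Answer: $\frac{680655427}{5067171135} \approx 0.13433$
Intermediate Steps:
$K{\left(P,t \right)} = - 536 P$ ($K{\left(P,t \right)} = \left(-331 - 206\right) P + P = - 537 P + P = - 536 P$)
$\frac{186934}{-244998} + \frac{K{\left(-277,-331 \right)}}{165460} = \frac{186934}{-244998} + \frac{\left(-536\right) \left(-277\right)}{165460} = 186934 \left(- \frac{1}{244998}\right) + 148472 \cdot \frac{1}{165460} = - \frac{93467}{122499} + \frac{37118}{41365} = \frac{680655427}{5067171135}$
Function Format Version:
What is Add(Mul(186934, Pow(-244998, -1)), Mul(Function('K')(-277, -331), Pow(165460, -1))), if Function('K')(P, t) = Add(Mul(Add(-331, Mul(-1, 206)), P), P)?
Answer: Rational(680655427, 5067171135) ≈ 0.13433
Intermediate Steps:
Function('K')(P, t) = Mul(-536, P) (Function('K')(P, t) = Add(Mul(Add(-331, -206), P), P) = Add(Mul(-537, P), P) = Mul(-536, P))
Add(Mul(186934, Pow(-244998, -1)), Mul(Function('K')(-277, -331), Pow(165460, -1))) = Add(Mul(186934, Pow(-244998, -1)), Mul(Mul(-536, -277), Pow(165460, -1))) = Add(Mul(186934, Rational(-1, 244998)), Mul(148472, Rational(1, 165460))) = Add(Rational(-93467, 122499), Rational(37118, 41365)) = Rational(680655427, 5067171135)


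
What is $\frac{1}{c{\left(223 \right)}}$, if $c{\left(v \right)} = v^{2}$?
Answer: $\frac{1}{49729} \approx 2.0109 \cdot 10^{-5}$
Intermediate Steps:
$\frac{1}{c{\left(223 \right)}} = \frac{1}{223^{2}} = \frac{1}{49729}$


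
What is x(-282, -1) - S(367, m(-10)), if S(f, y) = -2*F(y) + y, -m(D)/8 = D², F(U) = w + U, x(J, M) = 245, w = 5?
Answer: -545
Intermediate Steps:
F(U) = 5 + U
m(D) = -8*D²
S(f, y) = -10 - y (S(f, y) = -2*(5 + y) + y = (-10 - 2*y) + y = -10 - y)
x(-282, -1) - S(367, m(-10)) = 245 - (-10 - (-8)*(-10)²) = 245 - (-10 - (-8)*100) = 245 - (-10 - 1*(-800)) = 245 - (-10 + 800) = 245 - 1*790 = 245 - 790 = -545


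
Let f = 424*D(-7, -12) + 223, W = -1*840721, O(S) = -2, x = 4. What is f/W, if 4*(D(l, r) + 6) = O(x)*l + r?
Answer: 2109/840721 ≈ 0.0025086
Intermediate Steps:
W = -840721
D(l, r) = -6 - l/2 + r/4 (D(l, r) = -6 + (-2*l + r)/4 = -6 + (r - 2*l)/4 = -6 + (-l/2 + r/4) = -6 - l/2 + r/4)
f = -2109 (f = 424*(-6 - ½*(-7) + (¼)*(-12)) + 223 = 424*(-6 + 7/2 - 3) + 223 = 424*(-11/2) + 223 = -2332 + 223 = -2109)
f/W = -2109/(-840721) = -2109*(-1/840721) = 2109/840721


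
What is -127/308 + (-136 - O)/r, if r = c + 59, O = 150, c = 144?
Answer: -16267/8932 ≈ -1.8212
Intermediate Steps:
r = 203 (r = 144 + 59 = 203)
-127/308 + (-136 - O)/r = -127/308 + (-136 - 1*150)/203 = -127*1/308 + (-136 - 150)*(1/203) = -127/308 - 286*1/203 = -127/308 - 286/203 = -16267/8932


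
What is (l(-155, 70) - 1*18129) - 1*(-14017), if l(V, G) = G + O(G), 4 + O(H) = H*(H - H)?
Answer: -4046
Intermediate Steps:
O(H) = -4 (O(H) = -4 + H*(H - H) = -4 + H*0 = -4 + 0 = -4)
l(V, G) = -4 + G (l(V, G) = G - 4 = -4 + G)
(l(-155, 70) - 1*18129) - 1*(-14017) = ((-4 + 70) - 1*18129) - 1*(-14017) = (66 - 18129) + 14017 = -18063 + 14017 = -4046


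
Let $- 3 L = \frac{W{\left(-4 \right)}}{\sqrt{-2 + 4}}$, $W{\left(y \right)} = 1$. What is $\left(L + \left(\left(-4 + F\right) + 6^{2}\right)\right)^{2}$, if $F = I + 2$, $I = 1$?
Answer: $\frac{\left(-210 + \sqrt{2}\right)^{2}}{36} \approx 1208.6$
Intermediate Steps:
$F = 3$ ($F = 1 + 2 = 3$)
$L = - \frac{\sqrt{2}}{6}$ ($L = - \frac{1 \frac{1}{\sqrt{-2 + 4}}}{3} = - \frac{1 \frac{1}{\sqrt{2}}}{3} = - \frac{1 \frac{\sqrt{2}}{2}}{3} = - \frac{\frac{1}{2} \sqrt{2}}{3} = - \frac{\sqrt{2}}{6} \approx -0.2357$)
$\left(L + \left(\left(-4 + F\right) + 6^{2}\right)\right)^{2} = \left(- \frac{\sqrt{2}}{6} + \left(\left(-4 + 3\right) + 6^{2}\right)\right)^{2} = \left(- \frac{\sqrt{2}}{6} + \left(-1 + 36\right)\right)^{2} = \left(- \frac{\sqrt{2}}{6} + 35\right)^{2} = \left(35 - \frac{\sqrt{2}}{6}\right)^{2}$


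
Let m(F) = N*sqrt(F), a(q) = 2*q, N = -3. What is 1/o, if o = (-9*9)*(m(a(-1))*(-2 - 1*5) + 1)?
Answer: I/(81*(-I + 21*sqrt(2))) ≈ -1.3982e-5 + 0.00041523*I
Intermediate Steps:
m(F) = -3*sqrt(F)
o = -81 - 1701*I*sqrt(2) (o = (-9*9)*((-3*I*sqrt(2))*(-2 - 1*5) + 1) = -81*((-3*I*sqrt(2))*(-2 - 5) + 1) = -81*(-3*I*sqrt(2)*(-7) + 1) = -81*(21*I*sqrt(2) + 1) = -81*(1 + 21*I*sqrt(2)) = -81 - 1701*I*sqrt(2) ≈ -81.0 - 2405.6*I)
1/o = 1/(-81 - 1701*I*sqrt(2))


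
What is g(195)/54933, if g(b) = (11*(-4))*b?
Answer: -2860/18311 ≈ -0.15619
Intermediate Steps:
g(b) = -44*b
g(195)/54933 = -44*195/54933 = -8580*1/54933 = -2860/18311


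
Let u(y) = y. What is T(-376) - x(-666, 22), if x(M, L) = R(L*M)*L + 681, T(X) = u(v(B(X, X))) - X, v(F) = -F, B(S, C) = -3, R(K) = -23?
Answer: 204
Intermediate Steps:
T(X) = 3 - X (T(X) = -1*(-3) - X = 3 - X)
x(M, L) = 681 - 23*L (x(M, L) = -23*L + 681 = 681 - 23*L)
T(-376) - x(-666, 22) = (3 - 1*(-376)) - (681 - 23*22) = (3 + 376) - (681 - 506) = 379 - 1*175 = 379 - 175 = 204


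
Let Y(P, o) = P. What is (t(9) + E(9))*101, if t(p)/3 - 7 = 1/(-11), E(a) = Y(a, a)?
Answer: 33027/11 ≈ 3002.5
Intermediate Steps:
E(a) = a
t(p) = 228/11 (t(p) = 21 + 3/(-11) = 21 + 3*(-1/11) = 21 - 3/11 = 228/11)
(t(9) + E(9))*101 = (228/11 + 9)*101 = (327/11)*101 = 33027/11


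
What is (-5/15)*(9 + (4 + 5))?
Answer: -6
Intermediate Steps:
(-5/15)*(9 + (4 + 5)) = (-5*1/15)*(9 + 9) = -1/3*18 = -6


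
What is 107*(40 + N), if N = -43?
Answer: -321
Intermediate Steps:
107*(40 + N) = 107*(40 - 43) = 107*(-3) = -321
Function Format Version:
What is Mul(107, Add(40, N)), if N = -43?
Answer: -321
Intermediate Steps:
Mul(107, Add(40, N)) = Mul(107, Add(40, -43)) = Mul(107, -3) = -321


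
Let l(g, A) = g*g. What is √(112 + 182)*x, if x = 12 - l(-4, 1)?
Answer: -28*√6 ≈ -68.586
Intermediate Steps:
l(g, A) = g²
x = -4 (x = 12 - 1*(-4)² = 12 - 1*16 = 12 - 16 = -4)
√(112 + 182)*x = √(112 + 182)*(-4) = √294*(-4) = (7*√6)*(-4) = -28*√6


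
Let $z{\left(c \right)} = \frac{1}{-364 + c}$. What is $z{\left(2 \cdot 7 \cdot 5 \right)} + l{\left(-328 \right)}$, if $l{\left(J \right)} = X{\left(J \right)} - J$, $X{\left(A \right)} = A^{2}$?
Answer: $\frac{31726127}{294} \approx 1.0791 \cdot 10^{5}$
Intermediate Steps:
$l{\left(J \right)} = J^{2} - J$
$z{\left(2 \cdot 7 \cdot 5 \right)} + l{\left(-328 \right)} = \frac{1}{-364 + 2 \cdot 7 \cdot 5} - 328 \left(-1 - 328\right) = \frac{1}{-364 + 14 \cdot 5} - -107912 = \frac{1}{-364 + 70} + 107912 = \frac{1}{-294} + 107912 = - \frac{1}{294} + 107912 = \frac{31726127}{294}$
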